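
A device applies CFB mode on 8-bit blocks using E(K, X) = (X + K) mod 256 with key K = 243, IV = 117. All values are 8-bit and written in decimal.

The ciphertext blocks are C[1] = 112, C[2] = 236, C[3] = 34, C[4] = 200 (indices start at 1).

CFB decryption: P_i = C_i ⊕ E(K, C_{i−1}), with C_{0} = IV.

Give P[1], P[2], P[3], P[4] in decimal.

P[1]: E(K, 117) = 104; 112 ⊕ 104 = 24.
P[2]: E(K, 112) = 99; 236 ⊕ 99 = 143.
P[3]: E(K, 236) = 223; 34 ⊕ 223 = 253.
P[4]: E(K, 34) = 21; 200 ⊕ 21 = 221.

P[1] = 24, P[2] = 143, P[3] = 253, P[4] = 221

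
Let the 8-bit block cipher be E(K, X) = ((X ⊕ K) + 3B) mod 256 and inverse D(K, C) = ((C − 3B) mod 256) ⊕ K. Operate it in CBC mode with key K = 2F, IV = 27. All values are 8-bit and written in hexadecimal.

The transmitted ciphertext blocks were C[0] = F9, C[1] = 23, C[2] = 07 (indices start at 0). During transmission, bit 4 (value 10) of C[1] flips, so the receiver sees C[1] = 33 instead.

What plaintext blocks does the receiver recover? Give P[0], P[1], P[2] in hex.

P[0] = B6, P[1] = 2E, P[2] = D0

CBC decryption: P_i = D(K, C_i) ⊕ C_{i−1}, with C_{−1} = IV.
Only C[1] changed, to 33. In CBC, a change in C_i garbles P_i and flips the same bit in P_{i+1}. Decrypting the received ciphertext:
P[0]: D(K, F9) = 91; 91 ⊕ 27 = B6.
P[1]: D(K, 33) = D7; D7 ⊕ F9 = 2E.
P[2]: D(K, 07) = E3; E3 ⊕ 33 = D0.
Blocks that differ from the original plaintext: P[1], P[2].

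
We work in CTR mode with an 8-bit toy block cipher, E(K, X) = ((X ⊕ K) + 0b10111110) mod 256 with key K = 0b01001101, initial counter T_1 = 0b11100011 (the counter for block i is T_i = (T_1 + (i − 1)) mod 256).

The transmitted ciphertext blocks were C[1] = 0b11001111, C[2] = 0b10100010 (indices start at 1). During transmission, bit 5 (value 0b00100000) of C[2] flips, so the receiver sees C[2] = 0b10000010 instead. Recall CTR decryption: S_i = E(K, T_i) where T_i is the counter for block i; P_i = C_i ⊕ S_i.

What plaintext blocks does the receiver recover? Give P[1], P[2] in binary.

Only C[2] changed, to 0b10000010. In CTR, a change in C_i flips the same bit in P_i only; the keystream is unaffected. Decrypting the received ciphertext:
P[1]: T = 0b11100011, S = E(K, T) = 0b01101100; 0b11001111 ⊕ 0b01101100 = 0b10100011.
P[2]: T = 0b11100100, S = E(K, T) = 0b01100111; 0b10000010 ⊕ 0b01100111 = 0b11100101.
Blocks that differ from the original plaintext: P[2].

P[1] = 0b10100011, P[2] = 0b11100101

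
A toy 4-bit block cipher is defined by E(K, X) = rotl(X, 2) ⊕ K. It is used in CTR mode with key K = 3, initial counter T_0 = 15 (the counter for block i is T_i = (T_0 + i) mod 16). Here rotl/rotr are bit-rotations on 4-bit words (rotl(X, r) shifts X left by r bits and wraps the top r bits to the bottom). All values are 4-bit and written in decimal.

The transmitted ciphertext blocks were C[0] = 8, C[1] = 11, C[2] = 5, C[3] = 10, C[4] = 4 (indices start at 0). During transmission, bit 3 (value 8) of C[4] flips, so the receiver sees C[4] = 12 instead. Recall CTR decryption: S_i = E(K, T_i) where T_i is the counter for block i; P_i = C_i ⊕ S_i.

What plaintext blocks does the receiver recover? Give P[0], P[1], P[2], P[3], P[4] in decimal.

P[0] = 4, P[1] = 8, P[2] = 2, P[3] = 1, P[4] = 3

Only C[4] changed, to 12. In CTR, a change in C_i flips the same bit in P_i only; the keystream is unaffected. Decrypting the received ciphertext:
P[0]: T = 15, S = E(K, T) = 12; 8 ⊕ 12 = 4.
P[1]: T = 0, S = E(K, T) = 3; 11 ⊕ 3 = 8.
P[2]: T = 1, S = E(K, T) = 7; 5 ⊕ 7 = 2.
P[3]: T = 2, S = E(K, T) = 11; 10 ⊕ 11 = 1.
P[4]: T = 3, S = E(K, T) = 15; 12 ⊕ 15 = 3.
Blocks that differ from the original plaintext: P[4].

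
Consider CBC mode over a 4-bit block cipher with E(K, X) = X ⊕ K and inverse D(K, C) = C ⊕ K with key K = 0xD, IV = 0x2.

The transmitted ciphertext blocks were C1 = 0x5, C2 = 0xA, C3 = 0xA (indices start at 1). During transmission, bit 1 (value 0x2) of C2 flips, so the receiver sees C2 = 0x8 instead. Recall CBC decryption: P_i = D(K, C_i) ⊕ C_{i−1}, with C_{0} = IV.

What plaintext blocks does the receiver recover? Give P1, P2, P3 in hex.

Only C2 changed, to 0x8. In CBC, a change in C_i garbles P_i and flips the same bit in P_{i+1}. Decrypting the received ciphertext:
P1: D(K, 0x5) = 0x8; 0x8 ⊕ 0x2 = 0xA.
P2: D(K, 0x8) = 0x5; 0x5 ⊕ 0x5 = 0x0.
P3: D(K, 0xA) = 0x7; 0x7 ⊕ 0x8 = 0xF.
Blocks that differ from the original plaintext: P2, P3.

P1 = 0xA, P2 = 0x0, P3 = 0xF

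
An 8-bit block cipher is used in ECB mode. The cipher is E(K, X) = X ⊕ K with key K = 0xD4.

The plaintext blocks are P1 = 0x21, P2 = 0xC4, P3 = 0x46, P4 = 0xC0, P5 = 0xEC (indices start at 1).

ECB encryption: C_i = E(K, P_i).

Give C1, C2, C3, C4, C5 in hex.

C1 = 0xF5, C2 = 0x10, C3 = 0x92, C4 = 0x14, C5 = 0x38

C1: E(K, 0x21) = 0xF5.
C2: E(K, 0xC4) = 0x10.
C3: E(K, 0x46) = 0x92.
C4: E(K, 0xC0) = 0x14.
C5: E(K, 0xEC) = 0x38.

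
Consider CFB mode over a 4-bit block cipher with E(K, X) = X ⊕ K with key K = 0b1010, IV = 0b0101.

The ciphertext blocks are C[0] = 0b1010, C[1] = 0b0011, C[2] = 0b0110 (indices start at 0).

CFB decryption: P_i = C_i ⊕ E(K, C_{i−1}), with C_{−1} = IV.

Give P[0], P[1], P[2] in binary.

P[0]: E(K, 0b0101) = 0b1111; 0b1010 ⊕ 0b1111 = 0b0101.
P[1]: E(K, 0b1010) = 0b0000; 0b0011 ⊕ 0b0000 = 0b0011.
P[2]: E(K, 0b0011) = 0b1001; 0b0110 ⊕ 0b1001 = 0b1111.

P[0] = 0b0101, P[1] = 0b0011, P[2] = 0b1111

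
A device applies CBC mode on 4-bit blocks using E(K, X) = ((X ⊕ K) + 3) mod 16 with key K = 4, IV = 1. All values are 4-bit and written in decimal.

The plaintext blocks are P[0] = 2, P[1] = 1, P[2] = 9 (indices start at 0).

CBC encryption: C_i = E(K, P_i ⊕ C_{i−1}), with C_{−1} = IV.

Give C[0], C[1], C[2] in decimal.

C[0]: P[0] ⊕ 1 = 3; E(K, 3) = 10.
C[1]: P[1] ⊕ 10 = 11; E(K, 11) = 2.
C[2]: P[2] ⊕ 2 = 11; E(K, 11) = 2.

C[0] = 10, C[1] = 2, C[2] = 2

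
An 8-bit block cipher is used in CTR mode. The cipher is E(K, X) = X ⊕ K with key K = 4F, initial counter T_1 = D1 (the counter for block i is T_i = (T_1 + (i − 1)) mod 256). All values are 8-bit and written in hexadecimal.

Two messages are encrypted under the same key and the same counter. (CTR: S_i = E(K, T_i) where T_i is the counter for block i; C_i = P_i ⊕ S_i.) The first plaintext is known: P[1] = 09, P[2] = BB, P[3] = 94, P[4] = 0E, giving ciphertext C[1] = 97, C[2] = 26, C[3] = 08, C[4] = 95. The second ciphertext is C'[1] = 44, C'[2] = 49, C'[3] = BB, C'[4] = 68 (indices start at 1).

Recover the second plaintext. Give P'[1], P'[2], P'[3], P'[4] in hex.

P'[1] = DA, P'[2] = D4, P'[3] = 27, P'[4] = F3

In CTR with a reused counter, both messages share the same keystream S_i, so C_i ⊕ C'_i = P_i ⊕ P'_i and thus P'_i = P_i ⊕ C_i ⊕ C'_i.
P'[1]: 09 ⊕ 97 ⊕ 44 = DA.
P'[2]: BB ⊕ 26 ⊕ 49 = D4.
P'[3]: 94 ⊕ 08 ⊕ BB = 27.
P'[4]: 0E ⊕ 95 ⊕ 68 = F3.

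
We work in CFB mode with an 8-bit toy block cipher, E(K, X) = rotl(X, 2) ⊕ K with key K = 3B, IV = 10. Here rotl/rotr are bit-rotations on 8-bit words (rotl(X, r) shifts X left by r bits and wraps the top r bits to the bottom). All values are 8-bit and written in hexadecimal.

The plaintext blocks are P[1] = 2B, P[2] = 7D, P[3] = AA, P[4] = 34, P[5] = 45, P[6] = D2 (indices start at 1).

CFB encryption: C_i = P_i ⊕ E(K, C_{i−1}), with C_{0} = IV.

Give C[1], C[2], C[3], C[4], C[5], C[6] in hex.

C[1] = 50, C[2] = 07, C[3] = 8D, C[4] = 39, C[5] = 9A, C[6] = 83

C[1]: E(K, 10) = 7B; 2B ⊕ 7B = 50.
C[2]: E(K, 50) = 7A; 7D ⊕ 7A = 07.
C[3]: E(K, 07) = 27; AA ⊕ 27 = 8D.
C[4]: E(K, 8D) = 0D; 34 ⊕ 0D = 39.
C[5]: E(K, 39) = DF; 45 ⊕ DF = 9A.
C[6]: E(K, 9A) = 51; D2 ⊕ 51 = 83.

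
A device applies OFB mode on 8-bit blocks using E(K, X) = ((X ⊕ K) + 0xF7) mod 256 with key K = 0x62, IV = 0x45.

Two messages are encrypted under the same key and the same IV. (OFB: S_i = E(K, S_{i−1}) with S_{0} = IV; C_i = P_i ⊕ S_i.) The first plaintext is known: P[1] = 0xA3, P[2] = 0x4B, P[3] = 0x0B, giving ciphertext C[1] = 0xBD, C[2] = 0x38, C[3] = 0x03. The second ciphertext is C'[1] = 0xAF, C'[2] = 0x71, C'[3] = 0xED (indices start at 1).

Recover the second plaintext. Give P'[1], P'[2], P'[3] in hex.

P'[1] = 0xB1, P'[2] = 0x02, P'[3] = 0xE5

In OFB with a reused IV, both messages share the same keystream S_i, so C_i ⊕ C'_i = P_i ⊕ P'_i and thus P'_i = P_i ⊕ C_i ⊕ C'_i.
P'[1]: 0xA3 ⊕ 0xBD ⊕ 0xAF = 0xB1.
P'[2]: 0x4B ⊕ 0x38 ⊕ 0x71 = 0x02.
P'[3]: 0x0B ⊕ 0x03 ⊕ 0xED = 0xE5.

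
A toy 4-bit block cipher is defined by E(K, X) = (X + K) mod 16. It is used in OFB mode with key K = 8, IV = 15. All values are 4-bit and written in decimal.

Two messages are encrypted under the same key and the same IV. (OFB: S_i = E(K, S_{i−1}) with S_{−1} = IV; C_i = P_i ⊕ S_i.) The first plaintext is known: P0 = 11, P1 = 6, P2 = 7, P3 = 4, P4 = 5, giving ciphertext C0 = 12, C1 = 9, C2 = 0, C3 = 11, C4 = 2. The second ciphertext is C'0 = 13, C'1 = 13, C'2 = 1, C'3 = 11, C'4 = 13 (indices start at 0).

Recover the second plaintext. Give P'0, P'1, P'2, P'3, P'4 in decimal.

P'0 = 10, P'1 = 2, P'2 = 6, P'3 = 4, P'4 = 10

In OFB with a reused IV, both messages share the same keystream S_i, so C_i ⊕ C'_i = P_i ⊕ P'_i and thus P'_i = P_i ⊕ C_i ⊕ C'_i.
P'0: 11 ⊕ 12 ⊕ 13 = 10.
P'1: 6 ⊕ 9 ⊕ 13 = 2.
P'2: 7 ⊕ 0 ⊕ 1 = 6.
P'3: 4 ⊕ 11 ⊕ 11 = 4.
P'4: 5 ⊕ 2 ⊕ 13 = 10.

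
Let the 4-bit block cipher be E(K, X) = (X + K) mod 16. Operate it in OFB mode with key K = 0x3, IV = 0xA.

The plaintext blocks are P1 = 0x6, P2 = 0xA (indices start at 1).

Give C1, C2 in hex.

OFB encryption: S_i = E(K, S_{i−1}) with S_{0} = IV; C_i = P_i ⊕ S_i.
C1: S = E(K, 0xA) = 0xD; 0x6 ⊕ 0xD = 0xB.
C2: S = E(K, 0xD) = 0x0; 0xA ⊕ 0x0 = 0xA.

C1 = 0xB, C2 = 0xA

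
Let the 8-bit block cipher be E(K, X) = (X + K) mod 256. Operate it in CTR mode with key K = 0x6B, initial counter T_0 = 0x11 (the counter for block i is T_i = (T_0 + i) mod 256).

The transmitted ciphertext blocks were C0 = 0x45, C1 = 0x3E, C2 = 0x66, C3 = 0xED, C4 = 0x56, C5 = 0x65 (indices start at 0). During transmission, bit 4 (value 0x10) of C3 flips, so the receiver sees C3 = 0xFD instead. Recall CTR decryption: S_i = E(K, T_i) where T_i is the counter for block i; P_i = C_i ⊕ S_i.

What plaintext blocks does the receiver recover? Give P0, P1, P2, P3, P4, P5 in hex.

Only C3 changed, to 0xFD. In CTR, a change in C_i flips the same bit in P_i only; the keystream is unaffected. Decrypting the received ciphertext:
P0: T = 0x11, S = E(K, T) = 0x7C; 0x45 ⊕ 0x7C = 0x39.
P1: T = 0x12, S = E(K, T) = 0x7D; 0x3E ⊕ 0x7D = 0x43.
P2: T = 0x13, S = E(K, T) = 0x7E; 0x66 ⊕ 0x7E = 0x18.
P3: T = 0x14, S = E(K, T) = 0x7F; 0xFD ⊕ 0x7F = 0x82.
P4: T = 0x15, S = E(K, T) = 0x80; 0x56 ⊕ 0x80 = 0xD6.
P5: T = 0x16, S = E(K, T) = 0x81; 0x65 ⊕ 0x81 = 0xE4.
Blocks that differ from the original plaintext: P3.

P0 = 0x39, P1 = 0x43, P2 = 0x18, P3 = 0x82, P4 = 0xD6, P5 = 0xE4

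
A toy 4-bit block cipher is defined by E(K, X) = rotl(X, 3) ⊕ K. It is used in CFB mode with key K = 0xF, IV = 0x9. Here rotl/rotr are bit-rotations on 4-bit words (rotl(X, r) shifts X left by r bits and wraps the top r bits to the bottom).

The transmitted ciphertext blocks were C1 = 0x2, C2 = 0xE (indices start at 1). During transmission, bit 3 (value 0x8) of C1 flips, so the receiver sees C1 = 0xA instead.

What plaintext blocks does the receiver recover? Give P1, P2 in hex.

CFB decryption: P_i = C_i ⊕ E(K, C_{i−1}), with C_{0} = IV.
Only C1 changed, to 0xA. In CFB, a change in C_i flips the same bit in P_i and garbles P_{i+1}. Decrypting the received ciphertext:
P1: E(K, 0x9) = 0x3; 0xA ⊕ 0x3 = 0x9.
P2: E(K, 0xA) = 0xA; 0xE ⊕ 0xA = 0x4.
Blocks that differ from the original plaintext: P1, P2.

P1 = 0x9, P2 = 0x4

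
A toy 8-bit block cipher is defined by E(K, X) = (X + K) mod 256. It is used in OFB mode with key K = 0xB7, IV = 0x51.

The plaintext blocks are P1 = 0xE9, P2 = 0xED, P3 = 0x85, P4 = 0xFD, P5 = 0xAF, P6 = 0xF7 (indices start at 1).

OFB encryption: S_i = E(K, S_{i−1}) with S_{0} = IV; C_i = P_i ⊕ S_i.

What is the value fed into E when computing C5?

C1: S = E(K, 0x51) = 0x08; 0xE9 ⊕ 0x08 = 0xE1.
C2: S = E(K, 0x08) = 0xBF; 0xED ⊕ 0xBF = 0x52.
C3: S = E(K, 0xBF) = 0x76; 0x85 ⊕ 0x76 = 0xF3.
C4: S = E(K, 0x76) = 0x2D; 0xFD ⊕ 0x2D = 0xD0.
C5: S = E(K, 0x2D) = 0xE4; 0xAF ⊕ 0xE4 = 0x4B.
So the input to E for block 5 is 0x2D.

0x2D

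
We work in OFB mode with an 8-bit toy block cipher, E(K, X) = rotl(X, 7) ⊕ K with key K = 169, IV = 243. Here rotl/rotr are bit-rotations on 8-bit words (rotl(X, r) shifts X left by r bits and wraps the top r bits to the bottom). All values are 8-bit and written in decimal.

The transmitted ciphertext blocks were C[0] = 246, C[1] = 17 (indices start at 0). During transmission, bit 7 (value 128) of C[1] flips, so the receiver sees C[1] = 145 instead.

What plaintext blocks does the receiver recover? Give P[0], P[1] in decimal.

OFB decryption: S_i = E(K, S_{i−1}) with S_{−1} = IV; P_i = C_i ⊕ S_i.
Only C[1] changed, to 145. In OFB, a change in C_i flips the same bit in P_i only; the keystream is unaffected. Decrypting the received ciphertext:
P[0]: S = E(K, 243) = 80; 246 ⊕ 80 = 166.
P[1]: S = E(K, 80) = 129; 145 ⊕ 129 = 16.
Blocks that differ from the original plaintext: P[1].

P[0] = 166, P[1] = 16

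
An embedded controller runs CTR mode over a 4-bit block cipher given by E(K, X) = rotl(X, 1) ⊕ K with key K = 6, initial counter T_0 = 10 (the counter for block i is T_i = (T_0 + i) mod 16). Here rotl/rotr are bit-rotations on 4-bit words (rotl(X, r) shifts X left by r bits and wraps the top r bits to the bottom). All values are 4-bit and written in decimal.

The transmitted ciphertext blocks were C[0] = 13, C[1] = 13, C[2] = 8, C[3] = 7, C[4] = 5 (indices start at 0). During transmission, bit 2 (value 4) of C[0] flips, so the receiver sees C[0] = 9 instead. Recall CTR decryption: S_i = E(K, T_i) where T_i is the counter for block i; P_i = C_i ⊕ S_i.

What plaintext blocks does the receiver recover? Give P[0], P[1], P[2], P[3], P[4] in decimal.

Only C[0] changed, to 9. In CTR, a change in C_i flips the same bit in P_i only; the keystream is unaffected. Decrypting the received ciphertext:
P[0]: T = 10, S = E(K, T) = 3; 9 ⊕ 3 = 10.
P[1]: T = 11, S = E(K, T) = 1; 13 ⊕ 1 = 12.
P[2]: T = 12, S = E(K, T) = 15; 8 ⊕ 15 = 7.
P[3]: T = 13, S = E(K, T) = 13; 7 ⊕ 13 = 10.
P[4]: T = 14, S = E(K, T) = 11; 5 ⊕ 11 = 14.
Blocks that differ from the original plaintext: P[0].

P[0] = 10, P[1] = 12, P[2] = 7, P[3] = 10, P[4] = 14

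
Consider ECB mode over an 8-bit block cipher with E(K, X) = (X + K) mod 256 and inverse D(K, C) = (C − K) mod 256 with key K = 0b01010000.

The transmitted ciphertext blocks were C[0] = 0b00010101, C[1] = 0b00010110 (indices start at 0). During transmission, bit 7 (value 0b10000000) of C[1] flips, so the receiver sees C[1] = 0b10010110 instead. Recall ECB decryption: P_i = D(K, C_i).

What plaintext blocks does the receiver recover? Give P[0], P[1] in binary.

Only C[1] changed, to 0b10010110. In ECB, a change in C_i affects only P_i. Decrypting the received ciphertext:
P[0]: D(K, 0b00010101) = 0b11000101.
P[1]: D(K, 0b10010110) = 0b01000110.
Blocks that differ from the original plaintext: P[1].

P[0] = 0b11000101, P[1] = 0b01000110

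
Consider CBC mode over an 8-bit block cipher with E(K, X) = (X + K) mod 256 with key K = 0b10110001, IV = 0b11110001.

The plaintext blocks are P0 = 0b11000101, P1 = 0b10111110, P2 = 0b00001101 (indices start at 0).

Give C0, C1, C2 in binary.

C0 = 0b11100101, C1 = 0b00001100, C2 = 0b10110010

CBC encryption: C_i = E(K, P_i ⊕ C_{i−1}), with C_{−1} = IV.
C0: P0 ⊕ 0b11110001 = 0b00110100; E(K, 0b00110100) = 0b11100101.
C1: P1 ⊕ 0b11100101 = 0b01011011; E(K, 0b01011011) = 0b00001100.
C2: P2 ⊕ 0b00001100 = 0b00000001; E(K, 0b00000001) = 0b10110010.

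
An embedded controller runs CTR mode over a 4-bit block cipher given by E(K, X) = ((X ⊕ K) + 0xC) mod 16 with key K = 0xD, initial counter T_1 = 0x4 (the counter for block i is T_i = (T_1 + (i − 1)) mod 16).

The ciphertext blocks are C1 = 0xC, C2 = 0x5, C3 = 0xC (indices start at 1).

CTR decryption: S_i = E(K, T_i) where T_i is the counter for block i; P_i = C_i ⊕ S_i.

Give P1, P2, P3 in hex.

P1 = 0x9, P2 = 0x1, P3 = 0xB

P1: T = 0x4, S = E(K, T) = 0x5; 0xC ⊕ 0x5 = 0x9.
P2: T = 0x5, S = E(K, T) = 0x4; 0x5 ⊕ 0x4 = 0x1.
P3: T = 0x6, S = E(K, T) = 0x7; 0xC ⊕ 0x7 = 0xB.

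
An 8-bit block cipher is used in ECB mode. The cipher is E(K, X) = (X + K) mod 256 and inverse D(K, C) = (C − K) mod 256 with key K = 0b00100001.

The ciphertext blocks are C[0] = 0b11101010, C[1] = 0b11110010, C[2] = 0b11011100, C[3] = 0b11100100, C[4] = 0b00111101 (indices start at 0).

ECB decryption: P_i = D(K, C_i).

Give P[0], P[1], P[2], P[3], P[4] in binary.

P[0]: D(K, 0b11101010) = 0b11001001.
P[1]: D(K, 0b11110010) = 0b11010001.
P[2]: D(K, 0b11011100) = 0b10111011.
P[3]: D(K, 0b11100100) = 0b11000011.
P[4]: D(K, 0b00111101) = 0b00011100.

P[0] = 0b11001001, P[1] = 0b11010001, P[2] = 0b10111011, P[3] = 0b11000011, P[4] = 0b00011100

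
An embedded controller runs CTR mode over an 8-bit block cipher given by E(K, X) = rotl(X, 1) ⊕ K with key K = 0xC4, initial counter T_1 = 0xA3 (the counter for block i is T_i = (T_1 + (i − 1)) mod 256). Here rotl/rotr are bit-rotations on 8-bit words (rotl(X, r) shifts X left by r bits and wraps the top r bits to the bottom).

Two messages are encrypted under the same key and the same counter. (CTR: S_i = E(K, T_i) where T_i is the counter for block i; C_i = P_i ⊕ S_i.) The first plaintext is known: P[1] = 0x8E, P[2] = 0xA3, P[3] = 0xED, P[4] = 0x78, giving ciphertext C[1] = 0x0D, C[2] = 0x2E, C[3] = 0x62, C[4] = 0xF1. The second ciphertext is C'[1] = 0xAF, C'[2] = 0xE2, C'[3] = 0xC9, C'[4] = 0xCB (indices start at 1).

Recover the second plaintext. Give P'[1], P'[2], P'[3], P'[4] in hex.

In CTR with a reused counter, both messages share the same keystream S_i, so C_i ⊕ C'_i = P_i ⊕ P'_i and thus P'_i = P_i ⊕ C_i ⊕ C'_i.
P'[1]: 0x8E ⊕ 0x0D ⊕ 0xAF = 0x2C.
P'[2]: 0xA3 ⊕ 0x2E ⊕ 0xE2 = 0x6F.
P'[3]: 0xED ⊕ 0x62 ⊕ 0xC9 = 0x46.
P'[4]: 0x78 ⊕ 0xF1 ⊕ 0xCB = 0x42.

P'[1] = 0x2C, P'[2] = 0x6F, P'[3] = 0x46, P'[4] = 0x42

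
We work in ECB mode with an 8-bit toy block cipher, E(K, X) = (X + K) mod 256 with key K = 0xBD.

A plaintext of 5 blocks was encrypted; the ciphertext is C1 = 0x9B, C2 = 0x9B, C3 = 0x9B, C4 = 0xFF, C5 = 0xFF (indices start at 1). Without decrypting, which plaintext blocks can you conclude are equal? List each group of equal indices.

P1 = P2 = P3; P4 = P5

ECB encrypts each block independently with the same key, so equal ciphertext blocks imply equal plaintext blocks.
C1 = C2 = C3 = 0x9B, so P1 = P2 = P3.
C4 = C5 = 0xFF, so P4 = P5.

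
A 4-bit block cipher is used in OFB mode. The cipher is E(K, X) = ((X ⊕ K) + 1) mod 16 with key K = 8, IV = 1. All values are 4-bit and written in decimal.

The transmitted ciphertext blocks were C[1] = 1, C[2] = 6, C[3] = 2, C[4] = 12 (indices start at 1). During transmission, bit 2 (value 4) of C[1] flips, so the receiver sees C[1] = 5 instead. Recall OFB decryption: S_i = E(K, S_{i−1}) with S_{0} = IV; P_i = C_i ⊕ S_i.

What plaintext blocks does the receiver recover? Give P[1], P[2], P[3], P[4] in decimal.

P[1] = 15, P[2] = 5, P[3] = 14, P[4] = 9

Only C[1] changed, to 5. In OFB, a change in C_i flips the same bit in P_i only; the keystream is unaffected. Decrypting the received ciphertext:
P[1]: S = E(K, 1) = 10; 5 ⊕ 10 = 15.
P[2]: S = E(K, 10) = 3; 6 ⊕ 3 = 5.
P[3]: S = E(K, 3) = 12; 2 ⊕ 12 = 14.
P[4]: S = E(K, 12) = 5; 12 ⊕ 5 = 9.
Blocks that differ from the original plaintext: P[1].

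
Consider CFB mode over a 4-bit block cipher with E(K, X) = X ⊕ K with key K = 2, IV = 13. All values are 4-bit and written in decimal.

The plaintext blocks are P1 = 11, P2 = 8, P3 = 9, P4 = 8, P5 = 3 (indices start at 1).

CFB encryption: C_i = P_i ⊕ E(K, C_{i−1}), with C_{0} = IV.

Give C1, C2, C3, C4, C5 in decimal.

C1 = 4, C2 = 14, C3 = 5, C4 = 15, C5 = 14

C1: E(K, 13) = 15; 11 ⊕ 15 = 4.
C2: E(K, 4) = 6; 8 ⊕ 6 = 14.
C3: E(K, 14) = 12; 9 ⊕ 12 = 5.
C4: E(K, 5) = 7; 8 ⊕ 7 = 15.
C5: E(K, 15) = 13; 3 ⊕ 13 = 14.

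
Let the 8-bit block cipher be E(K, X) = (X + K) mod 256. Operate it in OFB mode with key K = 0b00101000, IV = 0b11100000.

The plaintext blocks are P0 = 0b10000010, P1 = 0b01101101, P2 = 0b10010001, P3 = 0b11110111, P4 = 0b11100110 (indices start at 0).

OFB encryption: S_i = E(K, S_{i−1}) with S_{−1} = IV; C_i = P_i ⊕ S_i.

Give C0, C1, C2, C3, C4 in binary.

C0 = 0b10001010, C1 = 0b01011101, C2 = 0b11001001, C3 = 0b01110111, C4 = 0b01001110

C0: S = E(K, 0b11100000) = 0b00001000; 0b10000010 ⊕ 0b00001000 = 0b10001010.
C1: S = E(K, 0b00001000) = 0b00110000; 0b01101101 ⊕ 0b00110000 = 0b01011101.
C2: S = E(K, 0b00110000) = 0b01011000; 0b10010001 ⊕ 0b01011000 = 0b11001001.
C3: S = E(K, 0b01011000) = 0b10000000; 0b11110111 ⊕ 0b10000000 = 0b01110111.
C4: S = E(K, 0b10000000) = 0b10101000; 0b11100110 ⊕ 0b10101000 = 0b01001110.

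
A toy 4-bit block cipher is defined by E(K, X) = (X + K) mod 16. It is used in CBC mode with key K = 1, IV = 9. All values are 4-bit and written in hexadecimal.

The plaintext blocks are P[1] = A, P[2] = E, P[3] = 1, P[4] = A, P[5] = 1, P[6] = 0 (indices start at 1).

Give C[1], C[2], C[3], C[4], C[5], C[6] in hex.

CBC encryption: C_i = E(K, P_i ⊕ C_{i−1}), with C_{0} = IV.
C[1]: P[1] ⊕ 9 = 3; E(K, 3) = 4.
C[2]: P[2] ⊕ 4 = A; E(K, A) = B.
C[3]: P[3] ⊕ B = A; E(K, A) = B.
C[4]: P[4] ⊕ B = 1; E(K, 1) = 2.
C[5]: P[5] ⊕ 2 = 3; E(K, 3) = 4.
C[6]: P[6] ⊕ 4 = 4; E(K, 4) = 5.

C[1] = 4, C[2] = B, C[3] = B, C[4] = 2, C[5] = 4, C[6] = 5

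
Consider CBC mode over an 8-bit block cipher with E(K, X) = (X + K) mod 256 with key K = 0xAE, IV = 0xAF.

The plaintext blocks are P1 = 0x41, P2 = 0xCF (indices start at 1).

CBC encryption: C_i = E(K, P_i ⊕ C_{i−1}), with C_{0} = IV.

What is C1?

C1 = 0x9C

C1: P1 ⊕ 0xAF = 0xEE; E(K, 0xEE) = 0x9C.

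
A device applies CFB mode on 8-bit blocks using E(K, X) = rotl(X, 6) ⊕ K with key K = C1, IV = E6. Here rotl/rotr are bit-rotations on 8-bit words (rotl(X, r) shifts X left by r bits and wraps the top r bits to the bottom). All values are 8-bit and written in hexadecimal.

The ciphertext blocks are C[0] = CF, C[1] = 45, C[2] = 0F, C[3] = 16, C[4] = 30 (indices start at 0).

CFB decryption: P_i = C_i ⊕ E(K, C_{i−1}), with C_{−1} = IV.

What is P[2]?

P[2]: E(K, 45) = 90; 0F ⊕ 90 = 9F.

P[2] = 9F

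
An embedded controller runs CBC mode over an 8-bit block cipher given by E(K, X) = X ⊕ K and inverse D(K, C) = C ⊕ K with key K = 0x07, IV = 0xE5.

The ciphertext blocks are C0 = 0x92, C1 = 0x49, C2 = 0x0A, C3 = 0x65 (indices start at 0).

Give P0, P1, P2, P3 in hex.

CBC decryption: P_i = D(K, C_i) ⊕ C_{i−1}, with C_{−1} = IV.
P0: D(K, 0x92) = 0x95; 0x95 ⊕ 0xE5 = 0x70.
P1: D(K, 0x49) = 0x4E; 0x4E ⊕ 0x92 = 0xDC.
P2: D(K, 0x0A) = 0x0D; 0x0D ⊕ 0x49 = 0x44.
P3: D(K, 0x65) = 0x62; 0x62 ⊕ 0x0A = 0x68.

P0 = 0x70, P1 = 0xDC, P2 = 0x44, P3 = 0x68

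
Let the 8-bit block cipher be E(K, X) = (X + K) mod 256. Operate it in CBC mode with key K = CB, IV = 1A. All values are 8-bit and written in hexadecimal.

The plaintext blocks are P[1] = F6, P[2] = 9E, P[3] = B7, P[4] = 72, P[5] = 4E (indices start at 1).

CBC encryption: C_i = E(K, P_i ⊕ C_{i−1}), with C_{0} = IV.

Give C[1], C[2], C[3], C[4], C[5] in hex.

C[1]: P[1] ⊕ 1A = EC; E(K, EC) = B7.
C[2]: P[2] ⊕ B7 = 29; E(K, 29) = F4.
C[3]: P[3] ⊕ F4 = 43; E(K, 43) = 0E.
C[4]: P[4] ⊕ 0E = 7C; E(K, 7C) = 47.
C[5]: P[5] ⊕ 47 = 09; E(K, 09) = D4.

C[1] = B7, C[2] = F4, C[3] = 0E, C[4] = 47, C[5] = D4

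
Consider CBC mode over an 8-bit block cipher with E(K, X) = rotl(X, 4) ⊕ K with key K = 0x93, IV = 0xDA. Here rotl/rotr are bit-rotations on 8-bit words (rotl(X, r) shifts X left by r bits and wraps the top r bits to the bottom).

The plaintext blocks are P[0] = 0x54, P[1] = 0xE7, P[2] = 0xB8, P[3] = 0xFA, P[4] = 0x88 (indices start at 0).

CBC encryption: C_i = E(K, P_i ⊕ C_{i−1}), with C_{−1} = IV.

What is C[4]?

C[4] = 0x65

C[0]: P[0] ⊕ 0xDA = 0x8E; E(K, 0x8E) = 0x7B.
C[1]: P[1] ⊕ 0x7B = 0x9C; E(K, 0x9C) = 0x5A.
C[2]: P[2] ⊕ 0x5A = 0xE2; E(K, 0xE2) = 0xBD.
C[3]: P[3] ⊕ 0xBD = 0x47; E(K, 0x47) = 0xE7.
C[4]: P[4] ⊕ 0xE7 = 0x6F; E(K, 0x6F) = 0x65.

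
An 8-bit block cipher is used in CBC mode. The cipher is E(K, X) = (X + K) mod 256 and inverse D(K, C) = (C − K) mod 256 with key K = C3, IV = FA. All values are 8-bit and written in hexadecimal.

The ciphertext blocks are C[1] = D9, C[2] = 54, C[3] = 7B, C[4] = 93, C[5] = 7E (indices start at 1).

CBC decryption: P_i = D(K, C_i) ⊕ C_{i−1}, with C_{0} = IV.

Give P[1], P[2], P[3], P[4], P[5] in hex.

P[1] = EC, P[2] = 48, P[3] = EC, P[4] = AB, P[5] = 28

P[1]: D(K, D9) = 16; 16 ⊕ FA = EC.
P[2]: D(K, 54) = 91; 91 ⊕ D9 = 48.
P[3]: D(K, 7B) = B8; B8 ⊕ 54 = EC.
P[4]: D(K, 93) = D0; D0 ⊕ 7B = AB.
P[5]: D(K, 7E) = BB; BB ⊕ 93 = 28.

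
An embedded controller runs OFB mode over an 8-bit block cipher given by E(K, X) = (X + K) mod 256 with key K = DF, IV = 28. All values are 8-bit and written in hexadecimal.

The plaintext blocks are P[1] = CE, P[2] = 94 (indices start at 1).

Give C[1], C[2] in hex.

OFB encryption: S_i = E(K, S_{i−1}) with S_{0} = IV; C_i = P_i ⊕ S_i.
C[1]: S = E(K, 28) = 07; CE ⊕ 07 = C9.
C[2]: S = E(K, 07) = E6; 94 ⊕ E6 = 72.

C[1] = C9, C[2] = 72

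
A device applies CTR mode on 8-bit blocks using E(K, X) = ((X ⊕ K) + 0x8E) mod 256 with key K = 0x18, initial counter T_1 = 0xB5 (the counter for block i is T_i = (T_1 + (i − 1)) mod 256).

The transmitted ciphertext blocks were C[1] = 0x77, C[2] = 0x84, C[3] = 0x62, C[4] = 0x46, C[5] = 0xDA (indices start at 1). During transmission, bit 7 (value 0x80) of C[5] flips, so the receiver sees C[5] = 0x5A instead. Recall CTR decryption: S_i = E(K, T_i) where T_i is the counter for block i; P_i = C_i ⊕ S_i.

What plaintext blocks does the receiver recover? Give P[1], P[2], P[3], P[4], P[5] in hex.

P[1] = 0x4C, P[2] = 0xB8, P[3] = 0x5F, P[4] = 0x68, P[5] = 0x75

Only C[5] changed, to 0x5A. In CTR, a change in C_i flips the same bit in P_i only; the keystream is unaffected. Decrypting the received ciphertext:
P[1]: T = 0xB5, S = E(K, T) = 0x3B; 0x77 ⊕ 0x3B = 0x4C.
P[2]: T = 0xB6, S = E(K, T) = 0x3C; 0x84 ⊕ 0x3C = 0xB8.
P[3]: T = 0xB7, S = E(K, T) = 0x3D; 0x62 ⊕ 0x3D = 0x5F.
P[4]: T = 0xB8, S = E(K, T) = 0x2E; 0x46 ⊕ 0x2E = 0x68.
P[5]: T = 0xB9, S = E(K, T) = 0x2F; 0x5A ⊕ 0x2F = 0x75.
Blocks that differ from the original plaintext: P[5].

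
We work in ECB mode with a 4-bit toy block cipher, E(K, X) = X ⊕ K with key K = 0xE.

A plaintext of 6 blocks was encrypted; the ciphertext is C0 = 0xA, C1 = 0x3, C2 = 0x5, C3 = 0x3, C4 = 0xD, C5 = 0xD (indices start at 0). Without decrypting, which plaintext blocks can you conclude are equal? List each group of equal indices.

ECB encrypts each block independently with the same key, so equal ciphertext blocks imply equal plaintext blocks.
C1 = C3 = 0x3, so P1 = P3.
C4 = C5 = 0xD, so P4 = P5.

P1 = P3; P4 = P5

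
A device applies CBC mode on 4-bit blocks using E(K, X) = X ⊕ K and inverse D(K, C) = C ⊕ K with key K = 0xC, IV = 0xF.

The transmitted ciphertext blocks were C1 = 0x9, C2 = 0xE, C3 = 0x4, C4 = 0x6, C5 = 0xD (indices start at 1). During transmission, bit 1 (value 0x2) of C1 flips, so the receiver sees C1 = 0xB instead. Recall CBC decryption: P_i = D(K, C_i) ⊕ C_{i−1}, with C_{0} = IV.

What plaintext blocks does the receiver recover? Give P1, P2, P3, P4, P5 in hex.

Only C1 changed, to 0xB. In CBC, a change in C_i garbles P_i and flips the same bit in P_{i+1}. Decrypting the received ciphertext:
P1: D(K, 0xB) = 0x7; 0x7 ⊕ 0xF = 0x8.
P2: D(K, 0xE) = 0x2; 0x2 ⊕ 0xB = 0x9.
P3: D(K, 0x4) = 0x8; 0x8 ⊕ 0xE = 0x6.
P4: D(K, 0x6) = 0xA; 0xA ⊕ 0x4 = 0xE.
P5: D(K, 0xD) = 0x1; 0x1 ⊕ 0x6 = 0x7.
Blocks that differ from the original plaintext: P1, P2.

P1 = 0x8, P2 = 0x9, P3 = 0x6, P4 = 0xE, P5 = 0x7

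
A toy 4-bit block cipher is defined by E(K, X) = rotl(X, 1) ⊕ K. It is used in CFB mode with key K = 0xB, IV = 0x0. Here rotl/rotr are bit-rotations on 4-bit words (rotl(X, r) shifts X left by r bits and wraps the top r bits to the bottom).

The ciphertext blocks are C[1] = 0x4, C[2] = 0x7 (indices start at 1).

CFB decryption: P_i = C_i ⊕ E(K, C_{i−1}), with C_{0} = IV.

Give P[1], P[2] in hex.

P[1] = 0xF, P[2] = 0x4

P[1]: E(K, 0x0) = 0xB; 0x4 ⊕ 0xB = 0xF.
P[2]: E(K, 0x4) = 0x3; 0x7 ⊕ 0x3 = 0x4.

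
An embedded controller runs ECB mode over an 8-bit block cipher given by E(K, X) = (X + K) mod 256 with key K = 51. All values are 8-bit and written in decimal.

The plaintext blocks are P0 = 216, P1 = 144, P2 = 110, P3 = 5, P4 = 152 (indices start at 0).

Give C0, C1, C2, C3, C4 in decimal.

ECB encryption: C_i = E(K, P_i).
C0: E(K, 216) = 11.
C1: E(K, 144) = 195.
C2: E(K, 110) = 161.
C3: E(K, 5) = 56.
C4: E(K, 152) = 203.

C0 = 11, C1 = 195, C2 = 161, C3 = 56, C4 = 203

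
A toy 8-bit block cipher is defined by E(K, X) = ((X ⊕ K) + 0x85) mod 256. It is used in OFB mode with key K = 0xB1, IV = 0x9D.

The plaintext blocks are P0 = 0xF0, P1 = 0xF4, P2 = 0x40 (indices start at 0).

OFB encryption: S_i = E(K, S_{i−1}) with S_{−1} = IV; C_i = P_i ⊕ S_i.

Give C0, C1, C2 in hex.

C0: S = E(K, 0x9D) = 0xB1; 0xF0 ⊕ 0xB1 = 0x41.
C1: S = E(K, 0xB1) = 0x85; 0xF4 ⊕ 0x85 = 0x71.
C2: S = E(K, 0x85) = 0xB9; 0x40 ⊕ 0xB9 = 0xF9.

C0 = 0x41, C1 = 0x71, C2 = 0xF9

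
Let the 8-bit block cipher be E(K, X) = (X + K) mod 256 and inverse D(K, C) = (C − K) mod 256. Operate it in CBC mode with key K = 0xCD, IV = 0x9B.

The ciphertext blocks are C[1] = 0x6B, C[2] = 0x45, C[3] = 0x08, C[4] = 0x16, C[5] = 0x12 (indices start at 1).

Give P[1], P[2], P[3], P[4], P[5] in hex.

CBC decryption: P_i = D(K, C_i) ⊕ C_{i−1}, with C_{0} = IV.
P[1]: D(K, 0x6B) = 0x9E; 0x9E ⊕ 0x9B = 0x05.
P[2]: D(K, 0x45) = 0x78; 0x78 ⊕ 0x6B = 0x13.
P[3]: D(K, 0x08) = 0x3B; 0x3B ⊕ 0x45 = 0x7E.
P[4]: D(K, 0x16) = 0x49; 0x49 ⊕ 0x08 = 0x41.
P[5]: D(K, 0x12) = 0x45; 0x45 ⊕ 0x16 = 0x53.

P[1] = 0x05, P[2] = 0x13, P[3] = 0x7E, P[4] = 0x41, P[5] = 0x53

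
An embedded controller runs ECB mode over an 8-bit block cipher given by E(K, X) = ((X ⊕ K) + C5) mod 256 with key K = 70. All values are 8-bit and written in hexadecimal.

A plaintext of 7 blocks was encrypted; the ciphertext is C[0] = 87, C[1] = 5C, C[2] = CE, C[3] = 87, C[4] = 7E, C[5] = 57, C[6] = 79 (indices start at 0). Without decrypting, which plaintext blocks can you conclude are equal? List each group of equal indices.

ECB encrypts each block independently with the same key, so equal ciphertext blocks imply equal plaintext blocks.
C[0] = C[3] = 87, so P[0] = P[3].

P[0] = P[3]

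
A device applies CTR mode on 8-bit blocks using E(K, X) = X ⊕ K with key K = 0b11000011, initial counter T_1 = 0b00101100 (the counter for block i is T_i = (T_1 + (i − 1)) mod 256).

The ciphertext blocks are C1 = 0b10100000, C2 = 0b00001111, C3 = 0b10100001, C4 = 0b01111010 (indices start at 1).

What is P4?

CTR decryption: S_i = E(K, T_i) where T_i is the counter for block i; P_i = C_i ⊕ S_i.
P4: T = 0b00101111, S = E(K, T) = 0b11101100; 0b01111010 ⊕ 0b11101100 = 0b10010110.

P4 = 0b10010110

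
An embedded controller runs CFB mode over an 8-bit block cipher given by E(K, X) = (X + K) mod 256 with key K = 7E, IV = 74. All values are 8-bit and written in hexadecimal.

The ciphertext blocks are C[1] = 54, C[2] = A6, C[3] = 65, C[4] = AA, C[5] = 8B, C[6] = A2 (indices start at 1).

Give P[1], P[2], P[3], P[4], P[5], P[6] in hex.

P[1] = A6, P[2] = 74, P[3] = 41, P[4] = 49, P[5] = A3, P[6] = AB

CFB decryption: P_i = C_i ⊕ E(K, C_{i−1}), with C_{0} = IV.
P[1]: E(K, 74) = F2; 54 ⊕ F2 = A6.
P[2]: E(K, 54) = D2; A6 ⊕ D2 = 74.
P[3]: E(K, A6) = 24; 65 ⊕ 24 = 41.
P[4]: E(K, 65) = E3; AA ⊕ E3 = 49.
P[5]: E(K, AA) = 28; 8B ⊕ 28 = A3.
P[6]: E(K, 8B) = 09; A2 ⊕ 09 = AB.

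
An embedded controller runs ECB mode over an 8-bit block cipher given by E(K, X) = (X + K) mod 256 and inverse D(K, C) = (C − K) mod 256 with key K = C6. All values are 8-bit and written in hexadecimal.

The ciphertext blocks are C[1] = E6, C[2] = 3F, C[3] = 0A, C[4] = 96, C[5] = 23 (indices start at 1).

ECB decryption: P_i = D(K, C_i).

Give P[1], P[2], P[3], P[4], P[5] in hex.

P[1]: D(K, E6) = 20.
P[2]: D(K, 3F) = 79.
P[3]: D(K, 0A) = 44.
P[4]: D(K, 96) = D0.
P[5]: D(K, 23) = 5D.

P[1] = 20, P[2] = 79, P[3] = 44, P[4] = D0, P[5] = 5D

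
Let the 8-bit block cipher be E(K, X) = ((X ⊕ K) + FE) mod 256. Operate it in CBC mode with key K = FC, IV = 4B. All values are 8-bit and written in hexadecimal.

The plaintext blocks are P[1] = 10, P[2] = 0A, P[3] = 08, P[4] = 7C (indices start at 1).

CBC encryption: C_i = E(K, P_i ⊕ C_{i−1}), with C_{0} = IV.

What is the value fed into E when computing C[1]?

C[1]: P[1] ⊕ 4B = 5B; E(K, 5B) = A5.
So the input to E for block [1] is 5B.

5B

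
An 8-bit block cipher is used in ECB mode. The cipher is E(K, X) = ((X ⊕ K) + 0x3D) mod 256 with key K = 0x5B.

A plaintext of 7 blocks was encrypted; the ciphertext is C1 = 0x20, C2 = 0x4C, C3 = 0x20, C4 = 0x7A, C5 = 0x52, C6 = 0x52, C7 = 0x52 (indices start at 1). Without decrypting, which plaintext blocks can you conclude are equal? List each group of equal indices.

ECB encrypts each block independently with the same key, so equal ciphertext blocks imply equal plaintext blocks.
C1 = C3 = 0x20, so P1 = P3.
C5 = C6 = C7 = 0x52, so P5 = P6 = P7.

P1 = P3; P5 = P6 = P7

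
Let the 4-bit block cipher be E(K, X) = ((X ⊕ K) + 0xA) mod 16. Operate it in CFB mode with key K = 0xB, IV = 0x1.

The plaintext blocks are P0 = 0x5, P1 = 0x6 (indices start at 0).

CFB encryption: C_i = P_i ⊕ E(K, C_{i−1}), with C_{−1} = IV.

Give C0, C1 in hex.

C0: E(K, 0x1) = 0x4; 0x5 ⊕ 0x4 = 0x1.
C1: E(K, 0x1) = 0x4; 0x6 ⊕ 0x4 = 0x2.

C0 = 0x1, C1 = 0x2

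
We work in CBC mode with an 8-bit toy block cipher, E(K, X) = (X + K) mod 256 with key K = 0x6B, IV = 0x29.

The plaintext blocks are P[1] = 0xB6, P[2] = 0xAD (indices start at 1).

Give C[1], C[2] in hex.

CBC encryption: C_i = E(K, P_i ⊕ C_{i−1}), with C_{0} = IV.
C[1]: P[1] ⊕ 0x29 = 0x9F; E(K, 0x9F) = 0x0A.
C[2]: P[2] ⊕ 0x0A = 0xA7; E(K, 0xA7) = 0x12.

C[1] = 0x0A, C[2] = 0x12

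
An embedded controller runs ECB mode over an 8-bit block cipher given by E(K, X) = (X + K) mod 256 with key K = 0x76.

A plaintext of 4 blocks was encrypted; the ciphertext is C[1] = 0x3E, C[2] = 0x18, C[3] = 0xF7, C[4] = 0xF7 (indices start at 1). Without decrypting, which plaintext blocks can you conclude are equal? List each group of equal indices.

P[3] = P[4]

ECB encrypts each block independently with the same key, so equal ciphertext blocks imply equal plaintext blocks.
C[3] = C[4] = 0xF7, so P[3] = P[4].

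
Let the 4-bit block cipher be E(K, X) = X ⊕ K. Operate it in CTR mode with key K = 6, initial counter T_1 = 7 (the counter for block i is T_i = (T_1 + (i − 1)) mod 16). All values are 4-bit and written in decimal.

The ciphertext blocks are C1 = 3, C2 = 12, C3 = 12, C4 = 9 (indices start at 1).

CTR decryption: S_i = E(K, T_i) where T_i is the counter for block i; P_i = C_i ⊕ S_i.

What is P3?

P3: T = 9, S = E(K, T) = 15; 12 ⊕ 15 = 3.

P3 = 3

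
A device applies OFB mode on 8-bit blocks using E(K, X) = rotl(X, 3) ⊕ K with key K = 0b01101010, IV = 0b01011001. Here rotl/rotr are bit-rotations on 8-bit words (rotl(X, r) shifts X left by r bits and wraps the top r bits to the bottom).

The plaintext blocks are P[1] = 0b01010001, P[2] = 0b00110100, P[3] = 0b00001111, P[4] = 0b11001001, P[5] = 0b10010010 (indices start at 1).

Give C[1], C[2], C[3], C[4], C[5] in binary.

OFB encryption: S_i = E(K, S_{i−1}) with S_{0} = IV; C_i = P_i ⊕ S_i.
C[1]: S = E(K, 0b01011001) = 0b10100000; 0b01010001 ⊕ 0b10100000 = 0b11110001.
C[2]: S = E(K, 0b10100000) = 0b01101111; 0b00110100 ⊕ 0b01101111 = 0b01011011.
C[3]: S = E(K, 0b01101111) = 0b00010001; 0b00001111 ⊕ 0b00010001 = 0b00011110.
C[4]: S = E(K, 0b00010001) = 0b11100010; 0b11001001 ⊕ 0b11100010 = 0b00101011.
C[5]: S = E(K, 0b11100010) = 0b01111101; 0b10010010 ⊕ 0b01111101 = 0b11101111.

C[1] = 0b11110001, C[2] = 0b01011011, C[3] = 0b00011110, C[4] = 0b00101011, C[5] = 0b11101111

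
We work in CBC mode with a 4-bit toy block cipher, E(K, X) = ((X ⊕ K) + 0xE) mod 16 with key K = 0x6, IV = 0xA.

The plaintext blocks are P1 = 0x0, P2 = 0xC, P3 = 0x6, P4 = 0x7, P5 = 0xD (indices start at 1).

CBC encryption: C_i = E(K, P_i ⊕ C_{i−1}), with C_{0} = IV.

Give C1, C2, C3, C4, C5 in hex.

C1: P1 ⊕ 0xA = 0xA; E(K, 0xA) = 0xA.
C2: P2 ⊕ 0xA = 0x6; E(K, 0x6) = 0xE.
C3: P3 ⊕ 0xE = 0x8; E(K, 0x8) = 0xC.
C4: P4 ⊕ 0xC = 0xB; E(K, 0xB) = 0xB.
C5: P5 ⊕ 0xB = 0x6; E(K, 0x6) = 0xE.

C1 = 0xA, C2 = 0xE, C3 = 0xC, C4 = 0xB, C5 = 0xE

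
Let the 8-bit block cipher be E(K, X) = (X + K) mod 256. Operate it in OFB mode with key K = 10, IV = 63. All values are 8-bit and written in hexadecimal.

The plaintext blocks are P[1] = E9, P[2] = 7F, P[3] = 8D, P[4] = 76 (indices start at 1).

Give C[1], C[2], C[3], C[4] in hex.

OFB encryption: S_i = E(K, S_{i−1}) with S_{0} = IV; C_i = P_i ⊕ S_i.
C[1]: S = E(K, 63) = 73; E9 ⊕ 73 = 9A.
C[2]: S = E(K, 73) = 83; 7F ⊕ 83 = FC.
C[3]: S = E(K, 83) = 93; 8D ⊕ 93 = 1E.
C[4]: S = E(K, 93) = A3; 76 ⊕ A3 = D5.

C[1] = 9A, C[2] = FC, C[3] = 1E, C[4] = D5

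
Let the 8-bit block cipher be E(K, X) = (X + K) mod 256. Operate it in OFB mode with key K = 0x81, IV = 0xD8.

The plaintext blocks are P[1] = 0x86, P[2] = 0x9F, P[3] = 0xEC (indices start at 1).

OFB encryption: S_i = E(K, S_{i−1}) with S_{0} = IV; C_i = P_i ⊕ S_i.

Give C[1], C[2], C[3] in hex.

C[1]: S = E(K, 0xD8) = 0x59; 0x86 ⊕ 0x59 = 0xDF.
C[2]: S = E(K, 0x59) = 0xDA; 0x9F ⊕ 0xDA = 0x45.
C[3]: S = E(K, 0xDA) = 0x5B; 0xEC ⊕ 0x5B = 0xB7.

C[1] = 0xDF, C[2] = 0x45, C[3] = 0xB7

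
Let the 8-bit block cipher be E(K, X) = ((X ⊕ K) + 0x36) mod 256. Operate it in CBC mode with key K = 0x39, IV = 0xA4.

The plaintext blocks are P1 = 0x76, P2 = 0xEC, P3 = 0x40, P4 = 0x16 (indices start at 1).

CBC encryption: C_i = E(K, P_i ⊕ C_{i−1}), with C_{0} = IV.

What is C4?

C1: P1 ⊕ 0xA4 = 0xD2; E(K, 0xD2) = 0x21.
C2: P2 ⊕ 0x21 = 0xCD; E(K, 0xCD) = 0x2A.
C3: P3 ⊕ 0x2A = 0x6A; E(K, 0x6A) = 0x89.
C4: P4 ⊕ 0x89 = 0x9F; E(K, 0x9F) = 0xDC.

C4 = 0xDC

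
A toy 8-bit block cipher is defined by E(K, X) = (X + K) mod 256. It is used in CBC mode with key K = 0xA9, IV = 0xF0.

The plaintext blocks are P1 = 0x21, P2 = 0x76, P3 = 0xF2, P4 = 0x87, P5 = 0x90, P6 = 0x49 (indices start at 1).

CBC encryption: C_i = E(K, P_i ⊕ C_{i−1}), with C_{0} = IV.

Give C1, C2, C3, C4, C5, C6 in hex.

C1: P1 ⊕ 0xF0 = 0xD1; E(K, 0xD1) = 0x7A.
C2: P2 ⊕ 0x7A = 0x0C; E(K, 0x0C) = 0xB5.
C3: P3 ⊕ 0xB5 = 0x47; E(K, 0x47) = 0xF0.
C4: P4 ⊕ 0xF0 = 0x77; E(K, 0x77) = 0x20.
C5: P5 ⊕ 0x20 = 0xB0; E(K, 0xB0) = 0x59.
C6: P6 ⊕ 0x59 = 0x10; E(K, 0x10) = 0xB9.

C1 = 0x7A, C2 = 0xB5, C3 = 0xF0, C4 = 0x20, C5 = 0x59, C6 = 0xB9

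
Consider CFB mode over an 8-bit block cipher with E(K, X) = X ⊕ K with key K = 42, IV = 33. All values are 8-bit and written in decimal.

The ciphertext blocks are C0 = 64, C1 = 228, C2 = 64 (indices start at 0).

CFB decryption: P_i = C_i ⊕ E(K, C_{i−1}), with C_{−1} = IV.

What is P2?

P2 = 142

P2: E(K, 228) = 206; 64 ⊕ 206 = 142.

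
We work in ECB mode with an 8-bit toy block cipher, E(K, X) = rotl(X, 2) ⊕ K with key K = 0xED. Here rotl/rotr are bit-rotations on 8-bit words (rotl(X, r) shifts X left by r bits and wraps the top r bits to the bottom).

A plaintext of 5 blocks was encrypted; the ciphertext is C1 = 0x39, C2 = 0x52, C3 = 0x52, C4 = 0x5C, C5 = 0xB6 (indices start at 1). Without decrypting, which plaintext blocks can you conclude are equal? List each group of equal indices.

ECB encrypts each block independently with the same key, so equal ciphertext blocks imply equal plaintext blocks.
C2 = C3 = 0x52, so P2 = P3.

P2 = P3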